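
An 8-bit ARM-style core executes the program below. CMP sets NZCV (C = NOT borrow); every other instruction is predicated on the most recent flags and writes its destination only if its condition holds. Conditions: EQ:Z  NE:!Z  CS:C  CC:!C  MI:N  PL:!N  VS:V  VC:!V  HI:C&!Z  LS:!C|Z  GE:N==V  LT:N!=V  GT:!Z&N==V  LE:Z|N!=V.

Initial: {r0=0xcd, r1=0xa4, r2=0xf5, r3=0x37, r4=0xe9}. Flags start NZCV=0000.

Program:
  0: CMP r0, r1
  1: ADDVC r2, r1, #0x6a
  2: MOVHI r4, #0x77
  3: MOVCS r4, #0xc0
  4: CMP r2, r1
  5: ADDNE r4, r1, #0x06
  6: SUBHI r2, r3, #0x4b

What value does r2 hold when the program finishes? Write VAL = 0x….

VAL = 0x0e

[0] flags=0010 → (cmp)
[1] flags=0010 VC?T → r2=0x0e
[2] flags=0010 HI?T → r4=0x77
[3] flags=0010 CS?T → r4=0xc0
[4] flags=0000 → (cmp)
[5] flags=0000 NE?T → r4=0xaa
[6] flags=0000 HI?F → skip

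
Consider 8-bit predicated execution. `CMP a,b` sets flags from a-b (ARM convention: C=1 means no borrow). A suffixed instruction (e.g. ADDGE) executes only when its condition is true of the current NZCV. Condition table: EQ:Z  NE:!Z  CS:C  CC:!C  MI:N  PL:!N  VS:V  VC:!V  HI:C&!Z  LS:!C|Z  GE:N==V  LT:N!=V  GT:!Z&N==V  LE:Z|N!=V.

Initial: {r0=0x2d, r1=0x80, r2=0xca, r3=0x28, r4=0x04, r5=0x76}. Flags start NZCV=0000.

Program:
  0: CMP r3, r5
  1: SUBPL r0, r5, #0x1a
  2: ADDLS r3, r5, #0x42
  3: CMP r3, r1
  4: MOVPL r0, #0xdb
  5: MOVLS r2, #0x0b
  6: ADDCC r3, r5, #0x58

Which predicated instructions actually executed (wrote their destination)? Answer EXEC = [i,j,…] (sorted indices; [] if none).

EXEC = [2,4]

[0] flags=1000 → (cmp)
[1] flags=1000 PL?F → skip
[2] flags=1000 LS?T → r3=0xb8
[3] flags=0010 → (cmp)
[4] flags=0010 PL?T → r0=0xdb
[5] flags=0010 LS?F → skip
[6] flags=0010 CC?F → skip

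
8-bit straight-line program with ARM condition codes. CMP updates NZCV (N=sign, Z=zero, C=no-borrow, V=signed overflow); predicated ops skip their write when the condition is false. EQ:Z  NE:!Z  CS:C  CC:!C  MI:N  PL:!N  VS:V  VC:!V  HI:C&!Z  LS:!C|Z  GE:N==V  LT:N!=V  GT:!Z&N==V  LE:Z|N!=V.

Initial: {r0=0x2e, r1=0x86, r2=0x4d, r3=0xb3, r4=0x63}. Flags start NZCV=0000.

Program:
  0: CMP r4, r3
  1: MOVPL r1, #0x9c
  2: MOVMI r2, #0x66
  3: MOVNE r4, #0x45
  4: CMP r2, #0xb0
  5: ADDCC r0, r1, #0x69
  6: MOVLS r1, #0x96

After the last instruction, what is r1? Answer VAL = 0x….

VAL = 0x96

0: ✓ CMP  NZCV=1001
1: · MOVPL
2: ✓ MOVMI  r2←0x66
3: ✓ MOVNE  r4←0x45
4: ✓ CMP  NZCV=1001
5: ✓ ADDCC  r0←0xef
6: ✓ MOVLS  r1←0x96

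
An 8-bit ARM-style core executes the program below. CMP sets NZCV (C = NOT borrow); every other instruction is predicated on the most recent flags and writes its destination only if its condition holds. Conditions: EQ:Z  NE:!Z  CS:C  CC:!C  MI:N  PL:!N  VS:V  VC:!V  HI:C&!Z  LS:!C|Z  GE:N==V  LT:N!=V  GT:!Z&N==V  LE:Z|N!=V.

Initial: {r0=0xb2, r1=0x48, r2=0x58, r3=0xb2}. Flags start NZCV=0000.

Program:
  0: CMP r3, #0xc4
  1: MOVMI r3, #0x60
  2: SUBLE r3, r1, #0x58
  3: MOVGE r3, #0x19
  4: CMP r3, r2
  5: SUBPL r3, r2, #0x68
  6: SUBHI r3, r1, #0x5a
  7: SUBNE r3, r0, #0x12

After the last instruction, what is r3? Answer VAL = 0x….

VAL = 0xa0

0: ✓ CMP  NZCV=1000
1: ✓ MOVMI  r3←0x60
2: ✓ SUBLE  r3←0xf0
3: · MOVGE
4: ✓ CMP  NZCV=1010
5: · SUBPL
6: ✓ SUBHI  r3←0xee
7: ✓ SUBNE  r3←0xa0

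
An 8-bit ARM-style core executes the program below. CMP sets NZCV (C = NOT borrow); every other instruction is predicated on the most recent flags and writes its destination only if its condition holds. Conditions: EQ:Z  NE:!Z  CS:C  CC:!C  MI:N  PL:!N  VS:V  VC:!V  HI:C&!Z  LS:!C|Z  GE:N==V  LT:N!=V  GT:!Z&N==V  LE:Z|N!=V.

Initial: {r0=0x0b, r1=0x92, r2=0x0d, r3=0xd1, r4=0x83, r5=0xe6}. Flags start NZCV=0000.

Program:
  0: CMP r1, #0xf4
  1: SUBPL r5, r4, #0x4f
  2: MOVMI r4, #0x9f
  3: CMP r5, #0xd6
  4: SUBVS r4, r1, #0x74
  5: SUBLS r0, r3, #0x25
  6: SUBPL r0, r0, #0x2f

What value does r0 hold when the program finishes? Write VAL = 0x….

[0] flags=1000 → (cmp)
[1] flags=1000 PL?F → skip
[2] flags=1000 MI?T → r4=0x9f
[3] flags=0010 → (cmp)
[4] flags=0010 VS?F → skip
[5] flags=0010 LS?F → skip
[6] flags=0010 PL?T → r0=0xdc

VAL = 0xdc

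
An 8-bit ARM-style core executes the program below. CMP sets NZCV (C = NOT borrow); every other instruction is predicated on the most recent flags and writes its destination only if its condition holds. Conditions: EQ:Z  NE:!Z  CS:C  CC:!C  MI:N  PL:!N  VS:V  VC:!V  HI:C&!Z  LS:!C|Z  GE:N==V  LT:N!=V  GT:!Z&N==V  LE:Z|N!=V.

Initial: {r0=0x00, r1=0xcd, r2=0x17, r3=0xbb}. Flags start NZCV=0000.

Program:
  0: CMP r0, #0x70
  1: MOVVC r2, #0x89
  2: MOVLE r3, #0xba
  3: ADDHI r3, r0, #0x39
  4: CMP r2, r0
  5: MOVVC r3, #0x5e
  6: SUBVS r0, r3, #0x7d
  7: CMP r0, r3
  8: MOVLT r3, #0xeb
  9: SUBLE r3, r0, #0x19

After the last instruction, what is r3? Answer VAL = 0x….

[0] flags=1000 → (cmp)
[1] flags=1000 VC?T → r2=0x89
[2] flags=1000 LE?T → r3=0xba
[3] flags=1000 HI?F → skip
[4] flags=1010 → (cmp)
[5] flags=1010 VC?T → r3=0x5e
[6] flags=1010 VS?F → skip
[7] flags=1000 → (cmp)
[8] flags=1000 LT?T → r3=0xeb
[9] flags=1000 LE?T → r3=0xe7

VAL = 0xe7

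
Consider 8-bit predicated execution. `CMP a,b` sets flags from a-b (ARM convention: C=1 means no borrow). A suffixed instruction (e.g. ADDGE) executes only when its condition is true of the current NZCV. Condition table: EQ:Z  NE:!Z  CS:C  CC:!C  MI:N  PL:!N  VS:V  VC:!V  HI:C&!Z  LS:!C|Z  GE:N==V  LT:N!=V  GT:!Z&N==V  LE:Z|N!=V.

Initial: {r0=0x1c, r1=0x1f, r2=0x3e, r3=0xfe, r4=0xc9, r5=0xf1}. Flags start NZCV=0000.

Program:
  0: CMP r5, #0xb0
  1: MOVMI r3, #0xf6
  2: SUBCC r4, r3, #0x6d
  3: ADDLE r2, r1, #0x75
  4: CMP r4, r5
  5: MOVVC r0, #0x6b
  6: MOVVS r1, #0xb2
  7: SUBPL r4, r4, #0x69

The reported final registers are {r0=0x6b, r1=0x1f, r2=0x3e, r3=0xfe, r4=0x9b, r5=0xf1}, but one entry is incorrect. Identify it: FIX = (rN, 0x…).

FIX = (r4, 0xc9)

0: ✓ CMP  NZCV=0010
1: · MOVMI
2: · SUBCC
3: · ADDLE
4: ✓ CMP  NZCV=1000
5: ✓ MOVVC  r0←0x6b
6: · MOVVS
7: · SUBPL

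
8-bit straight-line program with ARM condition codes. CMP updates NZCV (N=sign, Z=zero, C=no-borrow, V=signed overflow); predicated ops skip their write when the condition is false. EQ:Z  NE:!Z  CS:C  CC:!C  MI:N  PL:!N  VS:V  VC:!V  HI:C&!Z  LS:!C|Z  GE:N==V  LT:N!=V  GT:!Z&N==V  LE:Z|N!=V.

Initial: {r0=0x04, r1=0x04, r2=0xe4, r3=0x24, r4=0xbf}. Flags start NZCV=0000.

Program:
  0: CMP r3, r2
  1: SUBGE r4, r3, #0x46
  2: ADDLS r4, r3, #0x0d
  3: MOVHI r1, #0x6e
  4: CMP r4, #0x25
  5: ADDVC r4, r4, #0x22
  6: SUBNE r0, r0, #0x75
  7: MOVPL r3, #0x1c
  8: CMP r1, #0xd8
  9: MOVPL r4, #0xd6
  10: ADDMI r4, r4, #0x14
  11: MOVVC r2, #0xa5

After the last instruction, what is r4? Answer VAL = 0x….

0: ✓ CMP  NZCV=0000
1: ✓ SUBGE  r4←0xde
2: ✓ ADDLS  r4←0x31
3: · MOVHI
4: ✓ CMP  NZCV=0010
5: ✓ ADDVC  r4←0x53
6: ✓ SUBNE  r0←0x8f
7: ✓ MOVPL  r3←0x1c
8: ✓ CMP  NZCV=0000
9: ✓ MOVPL  r4←0xd6
10: · ADDMI
11: ✓ MOVVC  r2←0xa5

VAL = 0xd6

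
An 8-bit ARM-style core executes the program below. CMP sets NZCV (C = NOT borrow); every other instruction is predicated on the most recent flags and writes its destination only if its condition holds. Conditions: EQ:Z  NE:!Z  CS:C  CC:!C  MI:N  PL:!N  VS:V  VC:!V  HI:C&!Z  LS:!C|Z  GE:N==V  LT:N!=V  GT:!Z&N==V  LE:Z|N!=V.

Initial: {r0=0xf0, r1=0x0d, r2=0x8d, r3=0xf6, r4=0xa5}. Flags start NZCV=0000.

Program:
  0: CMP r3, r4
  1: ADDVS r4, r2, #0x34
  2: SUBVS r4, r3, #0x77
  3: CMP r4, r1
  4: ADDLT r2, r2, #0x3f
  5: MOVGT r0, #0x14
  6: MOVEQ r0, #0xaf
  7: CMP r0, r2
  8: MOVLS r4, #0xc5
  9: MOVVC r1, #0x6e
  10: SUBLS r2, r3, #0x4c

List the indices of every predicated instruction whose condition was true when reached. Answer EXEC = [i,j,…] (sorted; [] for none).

EXEC = [4,9]

0: ✓ CMP  NZCV=0010
1: · ADDVS
2: · SUBVS
3: ✓ CMP  NZCV=1010
4: ✓ ADDLT  r2←0xcc
5: · MOVGT
6: · MOVEQ
7: ✓ CMP  NZCV=0010
8: · MOVLS
9: ✓ MOVVC  r1←0x6e
10: · SUBLS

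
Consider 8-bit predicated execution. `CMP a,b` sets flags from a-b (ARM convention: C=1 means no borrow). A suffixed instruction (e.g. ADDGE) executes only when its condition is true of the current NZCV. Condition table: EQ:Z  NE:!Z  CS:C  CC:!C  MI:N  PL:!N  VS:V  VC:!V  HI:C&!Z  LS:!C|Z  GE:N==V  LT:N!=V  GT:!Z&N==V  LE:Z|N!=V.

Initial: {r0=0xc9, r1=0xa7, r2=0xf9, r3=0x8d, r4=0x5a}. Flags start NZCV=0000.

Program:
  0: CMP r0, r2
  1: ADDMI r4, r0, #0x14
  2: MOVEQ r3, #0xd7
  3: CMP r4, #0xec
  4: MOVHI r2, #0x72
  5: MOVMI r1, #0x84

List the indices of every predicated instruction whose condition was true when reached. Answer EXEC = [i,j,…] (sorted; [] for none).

0: ✓ CMP  NZCV=1000
1: ✓ ADDMI  r4←0xdd
2: · MOVEQ
3: ✓ CMP  NZCV=1000
4: · MOVHI
5: ✓ MOVMI  r1←0x84

EXEC = [1,5]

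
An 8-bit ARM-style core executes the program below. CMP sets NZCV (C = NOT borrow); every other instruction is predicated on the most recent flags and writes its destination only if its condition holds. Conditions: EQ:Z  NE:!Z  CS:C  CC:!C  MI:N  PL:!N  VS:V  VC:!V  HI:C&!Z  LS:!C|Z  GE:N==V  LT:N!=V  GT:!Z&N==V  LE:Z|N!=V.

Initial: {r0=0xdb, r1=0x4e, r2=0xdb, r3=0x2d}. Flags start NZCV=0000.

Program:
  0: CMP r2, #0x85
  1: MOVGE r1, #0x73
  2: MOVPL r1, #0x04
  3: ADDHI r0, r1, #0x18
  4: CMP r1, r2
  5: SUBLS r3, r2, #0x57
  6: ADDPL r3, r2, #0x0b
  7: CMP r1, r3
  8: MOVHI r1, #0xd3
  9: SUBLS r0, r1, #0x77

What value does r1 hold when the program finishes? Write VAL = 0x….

[0] flags=0010 → (cmp)
[1] flags=0010 GE?T → r1=0x73
[2] flags=0010 PL?T → r1=0x04
[3] flags=0010 HI?T → r0=0x1c
[4] flags=0000 → (cmp)
[5] flags=0000 LS?T → r3=0x84
[6] flags=0000 PL?T → r3=0xe6
[7] flags=0000 → (cmp)
[8] flags=0000 HI?F → skip
[9] flags=0000 LS?T → r0=0x8d

VAL = 0x04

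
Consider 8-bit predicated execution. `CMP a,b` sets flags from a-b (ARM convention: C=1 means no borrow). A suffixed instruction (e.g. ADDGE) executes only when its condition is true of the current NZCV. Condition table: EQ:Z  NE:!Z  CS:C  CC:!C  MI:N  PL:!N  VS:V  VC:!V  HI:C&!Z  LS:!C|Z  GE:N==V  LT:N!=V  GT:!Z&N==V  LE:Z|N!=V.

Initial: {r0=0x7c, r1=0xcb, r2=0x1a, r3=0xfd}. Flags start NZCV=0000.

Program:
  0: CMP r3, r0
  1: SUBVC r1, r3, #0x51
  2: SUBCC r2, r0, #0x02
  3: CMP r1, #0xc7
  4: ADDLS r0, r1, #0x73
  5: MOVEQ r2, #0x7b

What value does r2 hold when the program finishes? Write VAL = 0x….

[0] flags=1010 → (cmp)
[1] flags=1010 VC?T → r1=0xac
[2] flags=1010 CC?F → skip
[3] flags=1000 → (cmp)
[4] flags=1000 LS?T → r0=0x1f
[5] flags=1000 EQ?F → skip

VAL = 0x1a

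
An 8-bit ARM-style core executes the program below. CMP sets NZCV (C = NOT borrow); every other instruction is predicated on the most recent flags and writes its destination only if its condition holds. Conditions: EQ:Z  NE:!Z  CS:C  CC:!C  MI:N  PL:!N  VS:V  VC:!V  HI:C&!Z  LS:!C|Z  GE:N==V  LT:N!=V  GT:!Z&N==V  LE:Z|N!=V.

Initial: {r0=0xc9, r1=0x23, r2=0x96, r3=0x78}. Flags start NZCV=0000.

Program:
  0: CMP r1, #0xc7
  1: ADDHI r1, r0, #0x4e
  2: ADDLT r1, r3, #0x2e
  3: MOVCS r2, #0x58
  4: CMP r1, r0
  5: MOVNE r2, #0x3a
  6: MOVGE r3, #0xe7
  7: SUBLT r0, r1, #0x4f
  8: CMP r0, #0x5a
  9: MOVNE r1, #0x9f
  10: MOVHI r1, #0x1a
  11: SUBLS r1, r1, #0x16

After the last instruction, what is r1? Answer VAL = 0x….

VAL = 0x1a

0: ✓ CMP  NZCV=0000
1: · ADDHI
2: · ADDLT
3: · MOVCS
4: ✓ CMP  NZCV=0000
5: ✓ MOVNE  r2←0x3a
6: ✓ MOVGE  r3←0xe7
7: · SUBLT
8: ✓ CMP  NZCV=0011
9: ✓ MOVNE  r1←0x9f
10: ✓ MOVHI  r1←0x1a
11: · SUBLS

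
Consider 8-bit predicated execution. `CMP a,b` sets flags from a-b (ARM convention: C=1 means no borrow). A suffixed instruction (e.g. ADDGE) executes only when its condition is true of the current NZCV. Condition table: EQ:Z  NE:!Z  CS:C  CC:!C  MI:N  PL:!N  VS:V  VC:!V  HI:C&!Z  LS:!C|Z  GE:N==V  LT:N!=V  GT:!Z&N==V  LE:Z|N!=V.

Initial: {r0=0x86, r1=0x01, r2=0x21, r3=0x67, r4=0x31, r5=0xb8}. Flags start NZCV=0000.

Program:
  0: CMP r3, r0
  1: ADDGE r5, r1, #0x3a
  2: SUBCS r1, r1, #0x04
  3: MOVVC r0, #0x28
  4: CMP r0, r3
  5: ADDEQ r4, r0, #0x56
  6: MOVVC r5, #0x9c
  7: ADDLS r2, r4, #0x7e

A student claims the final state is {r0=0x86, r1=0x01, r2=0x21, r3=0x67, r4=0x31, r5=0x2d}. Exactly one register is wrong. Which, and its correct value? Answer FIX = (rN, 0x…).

FIX = (r5, 0x3b)

[0] flags=1001 → (cmp)
[1] flags=1001 GE?T → r5=0x3b
[2] flags=1001 CS?F → skip
[3] flags=1001 VC?F → skip
[4] flags=0011 → (cmp)
[5] flags=0011 EQ?F → skip
[6] flags=0011 VC?F → skip
[7] flags=0011 LS?F → skip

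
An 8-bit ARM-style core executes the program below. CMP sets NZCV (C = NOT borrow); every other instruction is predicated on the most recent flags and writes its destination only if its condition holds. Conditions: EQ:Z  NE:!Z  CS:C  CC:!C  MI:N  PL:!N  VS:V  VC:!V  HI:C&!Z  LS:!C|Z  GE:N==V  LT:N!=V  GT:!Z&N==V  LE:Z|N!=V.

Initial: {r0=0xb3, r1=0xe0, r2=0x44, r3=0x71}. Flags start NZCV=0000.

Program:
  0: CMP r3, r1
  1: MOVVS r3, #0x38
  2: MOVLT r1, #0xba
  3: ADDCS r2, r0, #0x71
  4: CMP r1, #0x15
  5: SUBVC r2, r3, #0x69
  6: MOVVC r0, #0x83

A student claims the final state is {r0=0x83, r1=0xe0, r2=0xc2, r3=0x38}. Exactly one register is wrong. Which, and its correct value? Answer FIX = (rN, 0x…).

[0] flags=1001 → (cmp)
[1] flags=1001 VS?T → r3=0x38
[2] flags=1001 LT?F → skip
[3] flags=1001 CS?F → skip
[4] flags=1010 → (cmp)
[5] flags=1010 VC?T → r2=0xcf
[6] flags=1010 VC?T → r0=0x83

FIX = (r2, 0xcf)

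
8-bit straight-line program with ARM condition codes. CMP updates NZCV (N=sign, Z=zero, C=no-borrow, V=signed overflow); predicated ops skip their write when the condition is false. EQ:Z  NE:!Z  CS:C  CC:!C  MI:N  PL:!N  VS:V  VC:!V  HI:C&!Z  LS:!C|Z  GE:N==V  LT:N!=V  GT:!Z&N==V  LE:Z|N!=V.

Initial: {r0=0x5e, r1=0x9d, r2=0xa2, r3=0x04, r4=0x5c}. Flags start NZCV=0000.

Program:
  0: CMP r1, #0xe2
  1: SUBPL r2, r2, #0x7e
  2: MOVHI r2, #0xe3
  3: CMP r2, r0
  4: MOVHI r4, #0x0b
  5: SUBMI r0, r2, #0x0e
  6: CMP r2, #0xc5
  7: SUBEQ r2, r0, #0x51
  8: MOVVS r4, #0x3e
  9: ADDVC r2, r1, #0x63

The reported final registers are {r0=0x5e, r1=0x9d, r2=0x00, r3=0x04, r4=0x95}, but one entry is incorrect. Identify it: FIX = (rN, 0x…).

[0] flags=1000 → (cmp)
[1] flags=1000 PL?F → skip
[2] flags=1000 HI?F → skip
[3] flags=0011 → (cmp)
[4] flags=0011 HI?T → r4=0x0b
[5] flags=0011 MI?F → skip
[6] flags=1000 → (cmp)
[7] flags=1000 EQ?F → skip
[8] flags=1000 VS?F → skip
[9] flags=1000 VC?T → r2=0x00

FIX = (r4, 0x0b)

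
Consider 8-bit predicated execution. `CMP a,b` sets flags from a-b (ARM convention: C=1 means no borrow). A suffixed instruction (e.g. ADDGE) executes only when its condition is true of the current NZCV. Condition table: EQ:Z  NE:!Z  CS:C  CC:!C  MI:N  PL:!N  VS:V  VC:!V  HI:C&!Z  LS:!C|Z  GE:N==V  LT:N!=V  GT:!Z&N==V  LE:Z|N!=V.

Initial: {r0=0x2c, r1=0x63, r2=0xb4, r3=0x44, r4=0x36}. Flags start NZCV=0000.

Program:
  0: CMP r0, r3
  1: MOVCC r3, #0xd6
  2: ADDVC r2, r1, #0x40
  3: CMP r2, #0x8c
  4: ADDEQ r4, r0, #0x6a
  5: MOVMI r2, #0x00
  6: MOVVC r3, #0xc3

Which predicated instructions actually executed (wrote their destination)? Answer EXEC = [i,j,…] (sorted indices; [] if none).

[0] flags=1000 → (cmp)
[1] flags=1000 CC?T → r3=0xd6
[2] flags=1000 VC?T → r2=0xa3
[3] flags=0010 → (cmp)
[4] flags=0010 EQ?F → skip
[5] flags=0010 MI?F → skip
[6] flags=0010 VC?T → r3=0xc3

EXEC = [1,2,6]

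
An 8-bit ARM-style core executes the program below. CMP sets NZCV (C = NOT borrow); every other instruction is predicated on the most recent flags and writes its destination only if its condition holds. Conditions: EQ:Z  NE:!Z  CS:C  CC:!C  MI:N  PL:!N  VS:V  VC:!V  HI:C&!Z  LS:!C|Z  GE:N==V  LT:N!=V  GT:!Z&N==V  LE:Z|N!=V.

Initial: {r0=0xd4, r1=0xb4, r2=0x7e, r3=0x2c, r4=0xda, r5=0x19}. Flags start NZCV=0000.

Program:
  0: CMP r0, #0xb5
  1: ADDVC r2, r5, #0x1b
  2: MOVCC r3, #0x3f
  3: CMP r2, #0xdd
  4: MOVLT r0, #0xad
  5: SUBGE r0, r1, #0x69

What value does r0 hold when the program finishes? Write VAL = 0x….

VAL = 0x4b

[0] flags=0010 → (cmp)
[1] flags=0010 VC?T → r2=0x34
[2] flags=0010 CC?F → skip
[3] flags=0000 → (cmp)
[4] flags=0000 LT?F → skip
[5] flags=0000 GE?T → r0=0x4b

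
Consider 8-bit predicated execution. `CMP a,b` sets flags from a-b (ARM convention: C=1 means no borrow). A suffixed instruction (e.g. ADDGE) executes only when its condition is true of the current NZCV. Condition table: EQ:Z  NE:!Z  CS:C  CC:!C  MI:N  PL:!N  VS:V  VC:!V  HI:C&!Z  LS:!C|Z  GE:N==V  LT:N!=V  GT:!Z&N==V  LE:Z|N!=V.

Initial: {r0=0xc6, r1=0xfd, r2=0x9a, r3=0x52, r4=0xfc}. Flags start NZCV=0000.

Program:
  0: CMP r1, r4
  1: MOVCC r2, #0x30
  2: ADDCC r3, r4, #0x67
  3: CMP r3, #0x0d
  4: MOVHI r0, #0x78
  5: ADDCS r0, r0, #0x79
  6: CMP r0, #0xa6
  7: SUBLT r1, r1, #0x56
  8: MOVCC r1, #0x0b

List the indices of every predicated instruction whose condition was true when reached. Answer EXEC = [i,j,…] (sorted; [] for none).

EXEC = [4,5]

[0] flags=0010 → (cmp)
[1] flags=0010 CC?F → skip
[2] flags=0010 CC?F → skip
[3] flags=0010 → (cmp)
[4] flags=0010 HI?T → r0=0x78
[5] flags=0010 CS?T → r0=0xf1
[6] flags=0010 → (cmp)
[7] flags=0010 LT?F → skip
[8] flags=0010 CC?F → skip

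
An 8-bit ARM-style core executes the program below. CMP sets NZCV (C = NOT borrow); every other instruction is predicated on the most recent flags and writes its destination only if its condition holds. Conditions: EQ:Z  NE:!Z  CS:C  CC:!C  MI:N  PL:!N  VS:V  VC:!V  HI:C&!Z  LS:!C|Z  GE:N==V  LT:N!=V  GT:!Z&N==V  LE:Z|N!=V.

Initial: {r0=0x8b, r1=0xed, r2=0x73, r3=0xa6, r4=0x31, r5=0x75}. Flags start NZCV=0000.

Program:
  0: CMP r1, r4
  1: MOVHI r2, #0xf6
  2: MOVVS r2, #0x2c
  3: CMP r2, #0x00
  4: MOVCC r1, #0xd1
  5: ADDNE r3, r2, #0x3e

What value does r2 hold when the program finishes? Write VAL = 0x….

[0] flags=1010 → (cmp)
[1] flags=1010 HI?T → r2=0xf6
[2] flags=1010 VS?F → skip
[3] flags=1010 → (cmp)
[4] flags=1010 CC?F → skip
[5] flags=1010 NE?T → r3=0x34

VAL = 0xf6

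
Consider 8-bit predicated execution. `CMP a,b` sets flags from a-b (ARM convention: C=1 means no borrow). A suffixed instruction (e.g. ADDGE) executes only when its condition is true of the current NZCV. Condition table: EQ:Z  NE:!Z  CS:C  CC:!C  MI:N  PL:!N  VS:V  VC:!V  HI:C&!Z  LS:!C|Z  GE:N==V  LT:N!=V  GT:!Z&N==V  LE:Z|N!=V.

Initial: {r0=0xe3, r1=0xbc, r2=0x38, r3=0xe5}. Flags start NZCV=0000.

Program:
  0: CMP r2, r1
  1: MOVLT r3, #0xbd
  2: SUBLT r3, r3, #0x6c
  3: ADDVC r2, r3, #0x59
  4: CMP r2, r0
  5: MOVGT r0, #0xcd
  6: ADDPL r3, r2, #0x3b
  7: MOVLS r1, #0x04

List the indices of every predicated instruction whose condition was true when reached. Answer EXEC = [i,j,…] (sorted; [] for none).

[0] flags=0000 → (cmp)
[1] flags=0000 LT?F → skip
[2] flags=0000 LT?F → skip
[3] flags=0000 VC?T → r2=0x3e
[4] flags=0000 → (cmp)
[5] flags=0000 GT?T → r0=0xcd
[6] flags=0000 PL?T → r3=0x79
[7] flags=0000 LS?T → r1=0x04

EXEC = [3,5,6,7]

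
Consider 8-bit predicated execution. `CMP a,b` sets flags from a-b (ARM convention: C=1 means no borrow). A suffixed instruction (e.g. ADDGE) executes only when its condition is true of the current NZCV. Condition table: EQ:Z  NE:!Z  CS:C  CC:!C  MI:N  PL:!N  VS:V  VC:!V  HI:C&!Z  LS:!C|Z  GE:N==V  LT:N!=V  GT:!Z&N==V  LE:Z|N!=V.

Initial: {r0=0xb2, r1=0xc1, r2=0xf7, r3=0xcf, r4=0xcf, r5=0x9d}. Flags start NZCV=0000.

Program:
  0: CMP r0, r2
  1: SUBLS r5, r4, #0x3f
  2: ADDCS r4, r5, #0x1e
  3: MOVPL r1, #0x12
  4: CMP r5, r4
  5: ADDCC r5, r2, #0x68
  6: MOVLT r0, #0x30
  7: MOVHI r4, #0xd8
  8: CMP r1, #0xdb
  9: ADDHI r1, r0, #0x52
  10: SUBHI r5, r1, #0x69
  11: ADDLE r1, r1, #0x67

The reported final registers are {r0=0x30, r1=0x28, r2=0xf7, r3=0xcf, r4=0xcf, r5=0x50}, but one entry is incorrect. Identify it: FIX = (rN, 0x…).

FIX = (r5, 0x5f)

[0] flags=1000 → (cmp)
[1] flags=1000 LS?T → r5=0x90
[2] flags=1000 CS?F → skip
[3] flags=1000 PL?F → skip
[4] flags=1000 → (cmp)
[5] flags=1000 CC?T → r5=0x5f
[6] flags=1000 LT?T → r0=0x30
[7] flags=1000 HI?F → skip
[8] flags=1000 → (cmp)
[9] flags=1000 HI?F → skip
[10] flags=1000 HI?F → skip
[11] flags=1000 LE?T → r1=0x28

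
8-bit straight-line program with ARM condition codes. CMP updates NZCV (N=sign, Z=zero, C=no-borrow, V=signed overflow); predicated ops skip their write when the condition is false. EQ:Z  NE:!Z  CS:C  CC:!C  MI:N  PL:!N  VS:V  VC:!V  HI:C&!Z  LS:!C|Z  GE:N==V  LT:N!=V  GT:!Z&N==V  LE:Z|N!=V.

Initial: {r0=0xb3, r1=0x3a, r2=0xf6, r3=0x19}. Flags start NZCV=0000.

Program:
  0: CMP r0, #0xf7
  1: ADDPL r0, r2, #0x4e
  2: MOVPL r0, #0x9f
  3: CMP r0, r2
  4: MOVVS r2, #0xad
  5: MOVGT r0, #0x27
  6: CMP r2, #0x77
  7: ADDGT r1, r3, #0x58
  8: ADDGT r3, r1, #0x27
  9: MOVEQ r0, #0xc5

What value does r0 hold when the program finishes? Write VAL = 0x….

0: ✓ CMP  NZCV=1000
1: · ADDPL
2: · MOVPL
3: ✓ CMP  NZCV=1000
4: · MOVVS
5: · MOVGT
6: ✓ CMP  NZCV=0011
7: · ADDGT
8: · ADDGT
9: · MOVEQ

VAL = 0xb3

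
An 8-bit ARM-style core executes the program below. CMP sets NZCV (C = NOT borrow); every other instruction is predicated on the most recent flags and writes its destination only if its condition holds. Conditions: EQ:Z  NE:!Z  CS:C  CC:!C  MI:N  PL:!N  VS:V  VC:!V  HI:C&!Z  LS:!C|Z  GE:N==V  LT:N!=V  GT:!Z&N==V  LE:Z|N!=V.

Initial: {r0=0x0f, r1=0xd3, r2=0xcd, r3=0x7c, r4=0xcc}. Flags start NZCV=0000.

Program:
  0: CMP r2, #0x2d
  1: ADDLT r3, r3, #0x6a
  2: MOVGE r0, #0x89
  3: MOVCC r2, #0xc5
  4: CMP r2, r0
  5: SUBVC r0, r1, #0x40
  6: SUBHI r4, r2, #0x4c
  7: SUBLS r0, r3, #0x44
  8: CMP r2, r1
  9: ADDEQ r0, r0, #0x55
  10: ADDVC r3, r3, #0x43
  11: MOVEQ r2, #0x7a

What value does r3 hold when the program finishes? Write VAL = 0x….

0: ✓ CMP  NZCV=1010
1: ✓ ADDLT  r3←0xe6
2: · MOVGE
3: · MOVCC
4: ✓ CMP  NZCV=1010
5: ✓ SUBVC  r0←0x93
6: ✓ SUBHI  r4←0x81
7: · SUBLS
8: ✓ CMP  NZCV=1000
9: · ADDEQ
10: ✓ ADDVC  r3←0x29
11: · MOVEQ

VAL = 0x29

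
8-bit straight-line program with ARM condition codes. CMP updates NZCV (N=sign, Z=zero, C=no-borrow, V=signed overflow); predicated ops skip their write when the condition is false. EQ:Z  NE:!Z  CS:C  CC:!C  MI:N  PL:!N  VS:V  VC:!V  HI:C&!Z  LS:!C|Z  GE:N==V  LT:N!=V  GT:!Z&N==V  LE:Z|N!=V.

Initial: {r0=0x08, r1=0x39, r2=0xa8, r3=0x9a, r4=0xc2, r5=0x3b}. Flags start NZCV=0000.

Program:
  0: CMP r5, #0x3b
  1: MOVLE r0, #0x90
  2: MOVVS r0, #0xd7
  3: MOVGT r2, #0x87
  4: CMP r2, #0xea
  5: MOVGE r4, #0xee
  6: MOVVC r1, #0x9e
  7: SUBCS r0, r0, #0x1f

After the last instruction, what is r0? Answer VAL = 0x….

[0] flags=0110 → (cmp)
[1] flags=0110 LE?T → r0=0x90
[2] flags=0110 VS?F → skip
[3] flags=0110 GT?F → skip
[4] flags=1000 → (cmp)
[5] flags=1000 GE?F → skip
[6] flags=1000 VC?T → r1=0x9e
[7] flags=1000 CS?F → skip

VAL = 0x90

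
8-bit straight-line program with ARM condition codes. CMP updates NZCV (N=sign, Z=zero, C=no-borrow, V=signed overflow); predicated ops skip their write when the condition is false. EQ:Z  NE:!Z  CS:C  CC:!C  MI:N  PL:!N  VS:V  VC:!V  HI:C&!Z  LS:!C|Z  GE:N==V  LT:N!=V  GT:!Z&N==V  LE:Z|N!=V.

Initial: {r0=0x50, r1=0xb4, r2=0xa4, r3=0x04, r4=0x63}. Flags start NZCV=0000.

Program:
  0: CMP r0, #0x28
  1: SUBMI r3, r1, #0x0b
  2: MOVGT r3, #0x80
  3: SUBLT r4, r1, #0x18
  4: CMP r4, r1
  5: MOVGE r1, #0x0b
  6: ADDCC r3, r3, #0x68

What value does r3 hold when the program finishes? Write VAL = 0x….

VAL = 0xe8

0: ✓ CMP  NZCV=0010
1: · SUBMI
2: ✓ MOVGT  r3←0x80
3: · SUBLT
4: ✓ CMP  NZCV=1001
5: ✓ MOVGE  r1←0x0b
6: ✓ ADDCC  r3←0xe8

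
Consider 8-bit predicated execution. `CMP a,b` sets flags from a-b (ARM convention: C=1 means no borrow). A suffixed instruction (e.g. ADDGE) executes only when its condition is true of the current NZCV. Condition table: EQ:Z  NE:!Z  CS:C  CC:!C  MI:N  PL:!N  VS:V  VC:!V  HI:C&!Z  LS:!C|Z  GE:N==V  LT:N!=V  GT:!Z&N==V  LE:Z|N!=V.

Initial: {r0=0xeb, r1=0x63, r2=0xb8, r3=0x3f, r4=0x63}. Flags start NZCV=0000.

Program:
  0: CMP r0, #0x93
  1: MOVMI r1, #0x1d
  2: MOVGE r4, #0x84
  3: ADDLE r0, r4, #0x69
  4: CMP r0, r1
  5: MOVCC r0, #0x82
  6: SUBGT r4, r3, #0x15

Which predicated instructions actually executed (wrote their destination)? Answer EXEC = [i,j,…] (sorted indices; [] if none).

0: ✓ CMP  NZCV=0010
1: · MOVMI
2: ✓ MOVGE  r4←0x84
3: · ADDLE
4: ✓ CMP  NZCV=1010
5: · MOVCC
6: · SUBGT

EXEC = [2]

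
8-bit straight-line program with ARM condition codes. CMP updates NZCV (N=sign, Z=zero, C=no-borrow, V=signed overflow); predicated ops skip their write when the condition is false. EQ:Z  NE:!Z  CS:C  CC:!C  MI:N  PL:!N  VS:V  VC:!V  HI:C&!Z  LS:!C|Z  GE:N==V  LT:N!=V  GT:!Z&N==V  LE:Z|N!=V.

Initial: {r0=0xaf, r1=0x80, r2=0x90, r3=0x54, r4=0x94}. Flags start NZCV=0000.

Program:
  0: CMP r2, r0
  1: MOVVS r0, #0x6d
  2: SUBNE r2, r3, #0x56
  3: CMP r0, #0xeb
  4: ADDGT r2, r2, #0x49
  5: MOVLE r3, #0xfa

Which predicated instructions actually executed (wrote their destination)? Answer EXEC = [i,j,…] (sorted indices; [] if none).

EXEC = [2,5]

[0] flags=1000 → (cmp)
[1] flags=1000 VS?F → skip
[2] flags=1000 NE?T → r2=0xfe
[3] flags=1000 → (cmp)
[4] flags=1000 GT?F → skip
[5] flags=1000 LE?T → r3=0xfa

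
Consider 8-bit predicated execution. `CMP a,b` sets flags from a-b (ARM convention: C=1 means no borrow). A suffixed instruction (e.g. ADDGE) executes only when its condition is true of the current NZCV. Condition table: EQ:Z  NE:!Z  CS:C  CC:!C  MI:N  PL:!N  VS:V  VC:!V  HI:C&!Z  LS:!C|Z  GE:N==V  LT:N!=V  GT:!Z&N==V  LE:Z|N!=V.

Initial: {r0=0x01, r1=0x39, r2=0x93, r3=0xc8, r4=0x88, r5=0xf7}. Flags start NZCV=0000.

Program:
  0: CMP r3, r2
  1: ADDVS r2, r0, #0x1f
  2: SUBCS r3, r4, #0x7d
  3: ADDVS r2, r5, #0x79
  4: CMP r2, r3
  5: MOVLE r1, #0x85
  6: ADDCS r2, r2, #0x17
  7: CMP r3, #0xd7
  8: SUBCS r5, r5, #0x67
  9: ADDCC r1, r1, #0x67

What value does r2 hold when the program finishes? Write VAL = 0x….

0: ✓ CMP  NZCV=0010
1: · ADDVS
2: ✓ SUBCS  r3←0x0b
3: · ADDVS
4: ✓ CMP  NZCV=1010
5: ✓ MOVLE  r1←0x85
6: ✓ ADDCS  r2←0xaa
7: ✓ CMP  NZCV=0000
8: · SUBCS
9: ✓ ADDCC  r1←0xec

VAL = 0xaa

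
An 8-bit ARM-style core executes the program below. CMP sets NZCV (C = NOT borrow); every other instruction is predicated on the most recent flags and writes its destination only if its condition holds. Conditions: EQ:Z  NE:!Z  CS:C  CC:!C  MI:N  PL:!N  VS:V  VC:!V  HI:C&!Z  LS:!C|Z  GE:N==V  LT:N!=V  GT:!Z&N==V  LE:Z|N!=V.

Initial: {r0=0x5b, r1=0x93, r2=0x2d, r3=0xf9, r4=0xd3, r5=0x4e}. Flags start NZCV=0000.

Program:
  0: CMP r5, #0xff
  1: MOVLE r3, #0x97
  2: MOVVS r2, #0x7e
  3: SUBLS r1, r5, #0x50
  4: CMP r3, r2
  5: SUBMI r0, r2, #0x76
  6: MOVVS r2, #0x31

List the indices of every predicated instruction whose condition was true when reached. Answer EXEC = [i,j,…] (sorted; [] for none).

0: ✓ CMP  NZCV=0000
1: · MOVLE
2: · MOVVS
3: ✓ SUBLS  r1←0xfe
4: ✓ CMP  NZCV=1010
5: ✓ SUBMI  r0←0xb7
6: · MOVVS

EXEC = [3,5]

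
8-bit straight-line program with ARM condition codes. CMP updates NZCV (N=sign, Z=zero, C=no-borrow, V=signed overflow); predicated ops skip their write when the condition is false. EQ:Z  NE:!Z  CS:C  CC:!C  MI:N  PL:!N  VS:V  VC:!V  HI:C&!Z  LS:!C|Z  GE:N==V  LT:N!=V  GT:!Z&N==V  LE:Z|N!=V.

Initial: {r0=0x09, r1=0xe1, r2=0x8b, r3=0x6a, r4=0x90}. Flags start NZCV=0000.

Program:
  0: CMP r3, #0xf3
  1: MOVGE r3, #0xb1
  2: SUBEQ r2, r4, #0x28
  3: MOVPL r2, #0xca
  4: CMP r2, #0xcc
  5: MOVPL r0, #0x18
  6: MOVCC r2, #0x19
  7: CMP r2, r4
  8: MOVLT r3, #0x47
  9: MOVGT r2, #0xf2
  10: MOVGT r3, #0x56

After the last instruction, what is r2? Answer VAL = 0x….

VAL = 0xf2

0: ✓ CMP  NZCV=0000
1: ✓ MOVGE  r3←0xb1
2: · SUBEQ
3: ✓ MOVPL  r2←0xca
4: ✓ CMP  NZCV=1000
5: · MOVPL
6: ✓ MOVCC  r2←0x19
7: ✓ CMP  NZCV=1001
8: · MOVLT
9: ✓ MOVGT  r2←0xf2
10: ✓ MOVGT  r3←0x56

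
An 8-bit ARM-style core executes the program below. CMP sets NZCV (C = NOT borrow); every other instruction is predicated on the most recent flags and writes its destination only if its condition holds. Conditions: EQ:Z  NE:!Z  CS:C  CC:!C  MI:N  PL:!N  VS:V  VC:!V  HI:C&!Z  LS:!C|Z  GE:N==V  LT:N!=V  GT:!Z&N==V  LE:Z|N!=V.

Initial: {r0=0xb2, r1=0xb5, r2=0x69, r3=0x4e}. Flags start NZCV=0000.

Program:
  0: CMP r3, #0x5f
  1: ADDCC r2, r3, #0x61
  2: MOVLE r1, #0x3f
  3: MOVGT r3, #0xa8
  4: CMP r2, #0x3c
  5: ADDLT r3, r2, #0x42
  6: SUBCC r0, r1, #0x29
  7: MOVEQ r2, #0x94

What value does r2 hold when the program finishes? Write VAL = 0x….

VAL = 0xaf

0: ✓ CMP  NZCV=1000
1: ✓ ADDCC  r2←0xaf
2: ✓ MOVLE  r1←0x3f
3: · MOVGT
4: ✓ CMP  NZCV=0011
5: ✓ ADDLT  r3←0xf1
6: · SUBCC
7: · MOVEQ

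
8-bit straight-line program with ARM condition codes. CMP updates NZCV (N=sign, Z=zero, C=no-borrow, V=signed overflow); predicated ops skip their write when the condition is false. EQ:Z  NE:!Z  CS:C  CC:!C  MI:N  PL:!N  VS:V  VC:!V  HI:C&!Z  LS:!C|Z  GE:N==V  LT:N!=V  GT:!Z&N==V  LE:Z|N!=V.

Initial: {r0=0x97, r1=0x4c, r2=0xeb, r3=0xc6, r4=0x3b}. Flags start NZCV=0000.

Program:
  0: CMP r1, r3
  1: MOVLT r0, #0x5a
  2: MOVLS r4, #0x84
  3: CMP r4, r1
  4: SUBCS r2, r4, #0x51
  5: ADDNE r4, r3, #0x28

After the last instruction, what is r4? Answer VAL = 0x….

VAL = 0xee

0: ✓ CMP  NZCV=1001
1: · MOVLT
2: ✓ MOVLS  r4←0x84
3: ✓ CMP  NZCV=0011
4: ✓ SUBCS  r2←0x33
5: ✓ ADDNE  r4←0xee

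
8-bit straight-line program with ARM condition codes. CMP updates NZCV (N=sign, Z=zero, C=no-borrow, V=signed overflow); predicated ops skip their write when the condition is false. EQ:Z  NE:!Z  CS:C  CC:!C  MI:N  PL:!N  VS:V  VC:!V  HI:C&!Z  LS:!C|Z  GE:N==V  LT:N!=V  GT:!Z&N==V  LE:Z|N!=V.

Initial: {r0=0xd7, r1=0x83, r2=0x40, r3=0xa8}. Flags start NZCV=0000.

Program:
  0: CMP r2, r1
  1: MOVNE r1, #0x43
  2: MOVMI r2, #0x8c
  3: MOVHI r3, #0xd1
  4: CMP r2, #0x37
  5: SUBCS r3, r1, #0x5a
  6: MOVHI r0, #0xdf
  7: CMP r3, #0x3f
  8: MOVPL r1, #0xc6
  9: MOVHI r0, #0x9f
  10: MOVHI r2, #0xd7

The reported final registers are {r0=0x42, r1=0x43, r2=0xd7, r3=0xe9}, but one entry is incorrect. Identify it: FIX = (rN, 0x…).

0: ✓ CMP  NZCV=1001
1: ✓ MOVNE  r1←0x43
2: ✓ MOVMI  r2←0x8c
3: · MOVHI
4: ✓ CMP  NZCV=0011
5: ✓ SUBCS  r3←0xe9
6: ✓ MOVHI  r0←0xdf
7: ✓ CMP  NZCV=1010
8: · MOVPL
9: ✓ MOVHI  r0←0x9f
10: ✓ MOVHI  r2←0xd7

FIX = (r0, 0x9f)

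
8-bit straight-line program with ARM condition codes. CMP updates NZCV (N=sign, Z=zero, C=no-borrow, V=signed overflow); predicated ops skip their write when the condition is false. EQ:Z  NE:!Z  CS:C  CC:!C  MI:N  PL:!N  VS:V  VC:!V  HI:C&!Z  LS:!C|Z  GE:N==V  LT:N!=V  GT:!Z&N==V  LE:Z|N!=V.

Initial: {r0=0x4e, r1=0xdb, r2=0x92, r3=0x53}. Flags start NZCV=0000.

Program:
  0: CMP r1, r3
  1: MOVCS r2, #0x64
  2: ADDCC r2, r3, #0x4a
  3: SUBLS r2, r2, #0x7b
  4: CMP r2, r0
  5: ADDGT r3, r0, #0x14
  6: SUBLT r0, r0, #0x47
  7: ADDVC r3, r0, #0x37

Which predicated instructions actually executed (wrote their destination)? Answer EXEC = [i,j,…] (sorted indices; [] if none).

0: ✓ CMP  NZCV=1010
1: ✓ MOVCS  r2←0x64
2: · ADDCC
3: · SUBLS
4: ✓ CMP  NZCV=0010
5: ✓ ADDGT  r3←0x62
6: · SUBLT
7: ✓ ADDVC  r3←0x85

EXEC = [1,5,7]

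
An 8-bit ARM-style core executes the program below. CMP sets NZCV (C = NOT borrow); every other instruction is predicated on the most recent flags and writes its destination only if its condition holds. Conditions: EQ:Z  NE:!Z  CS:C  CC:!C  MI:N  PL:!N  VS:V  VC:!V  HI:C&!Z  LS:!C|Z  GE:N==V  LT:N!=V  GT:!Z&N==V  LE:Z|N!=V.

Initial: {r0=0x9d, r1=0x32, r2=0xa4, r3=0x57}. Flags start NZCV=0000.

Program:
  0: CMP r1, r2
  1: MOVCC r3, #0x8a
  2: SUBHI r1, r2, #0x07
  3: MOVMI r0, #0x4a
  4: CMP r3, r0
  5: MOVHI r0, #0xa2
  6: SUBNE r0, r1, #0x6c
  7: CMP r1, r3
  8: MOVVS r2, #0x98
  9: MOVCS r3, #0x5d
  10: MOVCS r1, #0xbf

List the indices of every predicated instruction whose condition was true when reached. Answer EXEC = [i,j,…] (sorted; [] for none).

0: ✓ CMP  NZCV=1001
1: ✓ MOVCC  r3←0x8a
2: · SUBHI
3: ✓ MOVMI  r0←0x4a
4: ✓ CMP  NZCV=0011
5: ✓ MOVHI  r0←0xa2
6: ✓ SUBNE  r0←0xc6
7: ✓ CMP  NZCV=1001
8: ✓ MOVVS  r2←0x98
9: · MOVCS
10: · MOVCS

EXEC = [1,3,5,6,8]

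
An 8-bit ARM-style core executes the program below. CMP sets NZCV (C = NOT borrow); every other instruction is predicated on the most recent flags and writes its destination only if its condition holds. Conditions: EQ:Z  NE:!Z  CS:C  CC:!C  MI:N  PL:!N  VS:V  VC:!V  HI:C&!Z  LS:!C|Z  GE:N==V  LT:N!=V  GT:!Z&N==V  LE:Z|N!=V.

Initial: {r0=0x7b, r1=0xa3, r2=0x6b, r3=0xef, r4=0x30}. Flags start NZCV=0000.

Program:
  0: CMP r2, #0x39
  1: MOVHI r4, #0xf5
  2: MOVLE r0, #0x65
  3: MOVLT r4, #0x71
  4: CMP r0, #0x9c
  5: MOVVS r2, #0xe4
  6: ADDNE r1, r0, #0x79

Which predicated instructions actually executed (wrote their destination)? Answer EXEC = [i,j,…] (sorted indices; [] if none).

EXEC = [1,5,6]

[0] flags=0010 → (cmp)
[1] flags=0010 HI?T → r4=0xf5
[2] flags=0010 LE?F → skip
[3] flags=0010 LT?F → skip
[4] flags=1001 → (cmp)
[5] flags=1001 VS?T → r2=0xe4
[6] flags=1001 NE?T → r1=0xf4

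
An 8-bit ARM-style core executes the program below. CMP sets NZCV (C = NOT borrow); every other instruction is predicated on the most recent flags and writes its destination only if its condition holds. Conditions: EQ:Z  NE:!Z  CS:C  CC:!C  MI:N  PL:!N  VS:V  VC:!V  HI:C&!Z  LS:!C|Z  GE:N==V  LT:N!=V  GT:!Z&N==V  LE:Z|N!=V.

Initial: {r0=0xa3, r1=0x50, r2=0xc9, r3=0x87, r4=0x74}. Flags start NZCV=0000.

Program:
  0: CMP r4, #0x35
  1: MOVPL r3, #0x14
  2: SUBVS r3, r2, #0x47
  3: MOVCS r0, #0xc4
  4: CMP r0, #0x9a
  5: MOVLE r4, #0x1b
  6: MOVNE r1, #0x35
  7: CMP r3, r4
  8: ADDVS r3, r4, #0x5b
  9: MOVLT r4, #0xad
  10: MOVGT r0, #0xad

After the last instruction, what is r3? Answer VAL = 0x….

[0] flags=0010 → (cmp)
[1] flags=0010 PL?T → r3=0x14
[2] flags=0010 VS?F → skip
[3] flags=0010 CS?T → r0=0xc4
[4] flags=0010 → (cmp)
[5] flags=0010 LE?F → skip
[6] flags=0010 NE?T → r1=0x35
[7] flags=1000 → (cmp)
[8] flags=1000 VS?F → skip
[9] flags=1000 LT?T → r4=0xad
[10] flags=1000 GT?F → skip

VAL = 0x14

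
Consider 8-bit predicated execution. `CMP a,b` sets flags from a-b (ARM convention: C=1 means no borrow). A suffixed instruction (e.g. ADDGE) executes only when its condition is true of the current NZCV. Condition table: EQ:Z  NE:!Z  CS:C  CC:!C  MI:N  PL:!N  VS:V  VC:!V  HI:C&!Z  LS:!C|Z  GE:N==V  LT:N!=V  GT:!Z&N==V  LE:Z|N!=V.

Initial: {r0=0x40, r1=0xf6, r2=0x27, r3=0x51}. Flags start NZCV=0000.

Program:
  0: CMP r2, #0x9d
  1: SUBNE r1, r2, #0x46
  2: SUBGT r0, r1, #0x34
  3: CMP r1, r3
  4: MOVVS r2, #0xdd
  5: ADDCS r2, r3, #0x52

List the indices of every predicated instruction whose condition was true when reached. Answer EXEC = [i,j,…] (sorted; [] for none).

[0] flags=1001 → (cmp)
[1] flags=1001 NE?T → r1=0xe1
[2] flags=1001 GT?T → r0=0xad
[3] flags=1010 → (cmp)
[4] flags=1010 VS?F → skip
[5] flags=1010 CS?T → r2=0xa3

EXEC = [1,2,5]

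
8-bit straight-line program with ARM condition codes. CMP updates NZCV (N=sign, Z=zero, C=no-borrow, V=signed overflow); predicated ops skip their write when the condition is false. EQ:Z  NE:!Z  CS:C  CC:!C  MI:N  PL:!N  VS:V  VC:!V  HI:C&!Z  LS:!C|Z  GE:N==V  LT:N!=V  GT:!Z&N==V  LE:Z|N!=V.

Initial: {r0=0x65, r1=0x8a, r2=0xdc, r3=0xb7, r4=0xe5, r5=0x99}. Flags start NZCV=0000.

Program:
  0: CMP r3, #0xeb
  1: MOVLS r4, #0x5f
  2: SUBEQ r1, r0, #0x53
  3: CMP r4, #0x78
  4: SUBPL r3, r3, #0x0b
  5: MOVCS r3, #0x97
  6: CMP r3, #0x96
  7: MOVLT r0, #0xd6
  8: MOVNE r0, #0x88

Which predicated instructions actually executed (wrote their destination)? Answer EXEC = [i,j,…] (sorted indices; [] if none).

EXEC = [1,8]

[0] flags=1000 → (cmp)
[1] flags=1000 LS?T → r4=0x5f
[2] flags=1000 EQ?F → skip
[3] flags=1000 → (cmp)
[4] flags=1000 PL?F → skip
[5] flags=1000 CS?F → skip
[6] flags=0010 → (cmp)
[7] flags=0010 LT?F → skip
[8] flags=0010 NE?T → r0=0x88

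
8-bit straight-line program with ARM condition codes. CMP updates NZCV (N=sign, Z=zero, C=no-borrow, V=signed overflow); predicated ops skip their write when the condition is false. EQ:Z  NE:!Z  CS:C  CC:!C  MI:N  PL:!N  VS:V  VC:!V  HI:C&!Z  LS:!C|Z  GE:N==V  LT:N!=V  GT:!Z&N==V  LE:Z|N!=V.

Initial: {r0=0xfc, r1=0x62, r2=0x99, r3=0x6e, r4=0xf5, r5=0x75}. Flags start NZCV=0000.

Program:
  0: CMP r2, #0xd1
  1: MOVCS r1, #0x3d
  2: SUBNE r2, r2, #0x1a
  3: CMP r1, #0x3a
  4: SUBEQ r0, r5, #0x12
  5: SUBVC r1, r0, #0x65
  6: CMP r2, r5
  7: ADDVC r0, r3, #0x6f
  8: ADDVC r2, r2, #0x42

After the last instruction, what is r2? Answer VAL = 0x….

VAL = 0xc1

[0] flags=1000 → (cmp)
[1] flags=1000 CS?F → skip
[2] flags=1000 NE?T → r2=0x7f
[3] flags=0010 → (cmp)
[4] flags=0010 EQ?F → skip
[5] flags=0010 VC?T → r1=0x97
[6] flags=0010 → (cmp)
[7] flags=0010 VC?T → r0=0xdd
[8] flags=0010 VC?T → r2=0xc1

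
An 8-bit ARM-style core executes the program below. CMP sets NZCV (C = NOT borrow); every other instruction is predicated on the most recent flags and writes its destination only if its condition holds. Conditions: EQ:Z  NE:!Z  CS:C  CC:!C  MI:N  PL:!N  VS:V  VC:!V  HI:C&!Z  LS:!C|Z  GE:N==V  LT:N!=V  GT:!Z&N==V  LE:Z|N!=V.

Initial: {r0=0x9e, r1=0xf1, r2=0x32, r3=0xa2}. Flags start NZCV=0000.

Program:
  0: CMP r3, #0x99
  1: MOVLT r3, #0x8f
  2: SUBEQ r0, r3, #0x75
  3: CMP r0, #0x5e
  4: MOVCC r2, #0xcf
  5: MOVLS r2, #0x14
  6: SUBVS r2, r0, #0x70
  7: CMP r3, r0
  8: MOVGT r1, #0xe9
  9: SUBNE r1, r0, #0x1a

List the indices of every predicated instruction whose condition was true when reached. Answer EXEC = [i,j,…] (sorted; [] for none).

[0] flags=0010 → (cmp)
[1] flags=0010 LT?F → skip
[2] flags=0010 EQ?F → skip
[3] flags=0011 → (cmp)
[4] flags=0011 CC?F → skip
[5] flags=0011 LS?F → skip
[6] flags=0011 VS?T → r2=0x2e
[7] flags=0010 → (cmp)
[8] flags=0010 GT?T → r1=0xe9
[9] flags=0010 NE?T → r1=0x84

EXEC = [6,8,9]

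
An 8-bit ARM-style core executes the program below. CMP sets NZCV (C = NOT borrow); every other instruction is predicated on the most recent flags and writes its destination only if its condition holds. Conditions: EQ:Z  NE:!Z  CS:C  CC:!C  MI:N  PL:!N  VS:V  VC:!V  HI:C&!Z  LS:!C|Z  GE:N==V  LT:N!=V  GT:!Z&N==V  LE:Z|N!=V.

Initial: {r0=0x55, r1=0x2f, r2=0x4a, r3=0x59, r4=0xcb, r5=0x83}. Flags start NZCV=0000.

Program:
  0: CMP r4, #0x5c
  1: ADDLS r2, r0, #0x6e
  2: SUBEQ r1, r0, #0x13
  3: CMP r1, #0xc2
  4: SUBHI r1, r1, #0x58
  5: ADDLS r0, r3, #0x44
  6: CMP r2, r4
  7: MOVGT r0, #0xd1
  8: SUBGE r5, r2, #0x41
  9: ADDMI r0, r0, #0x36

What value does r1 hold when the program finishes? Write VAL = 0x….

[0] flags=0011 → (cmp)
[1] flags=0011 LS?F → skip
[2] flags=0011 EQ?F → skip
[3] flags=0000 → (cmp)
[4] flags=0000 HI?F → skip
[5] flags=0000 LS?T → r0=0x9d
[6] flags=0000 → (cmp)
[7] flags=0000 GT?T → r0=0xd1
[8] flags=0000 GE?T → r5=0x09
[9] flags=0000 MI?F → skip

VAL = 0x2f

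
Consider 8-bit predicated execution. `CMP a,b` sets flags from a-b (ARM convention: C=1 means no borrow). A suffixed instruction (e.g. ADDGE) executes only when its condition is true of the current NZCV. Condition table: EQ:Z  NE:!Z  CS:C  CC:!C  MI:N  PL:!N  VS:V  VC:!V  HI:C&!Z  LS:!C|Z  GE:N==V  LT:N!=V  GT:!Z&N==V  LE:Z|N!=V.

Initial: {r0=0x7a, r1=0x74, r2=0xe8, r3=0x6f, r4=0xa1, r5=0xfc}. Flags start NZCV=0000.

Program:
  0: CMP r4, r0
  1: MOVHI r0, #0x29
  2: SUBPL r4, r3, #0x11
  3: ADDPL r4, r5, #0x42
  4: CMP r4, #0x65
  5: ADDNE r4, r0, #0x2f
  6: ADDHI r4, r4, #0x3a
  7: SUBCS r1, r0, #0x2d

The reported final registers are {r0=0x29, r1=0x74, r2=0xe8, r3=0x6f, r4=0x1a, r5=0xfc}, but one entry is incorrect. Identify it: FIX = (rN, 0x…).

FIX = (r4, 0x58)

[0] flags=0011 → (cmp)
[1] flags=0011 HI?T → r0=0x29
[2] flags=0011 PL?T → r4=0x5e
[3] flags=0011 PL?T → r4=0x3e
[4] flags=1000 → (cmp)
[5] flags=1000 NE?T → r4=0x58
[6] flags=1000 HI?F → skip
[7] flags=1000 CS?F → skip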